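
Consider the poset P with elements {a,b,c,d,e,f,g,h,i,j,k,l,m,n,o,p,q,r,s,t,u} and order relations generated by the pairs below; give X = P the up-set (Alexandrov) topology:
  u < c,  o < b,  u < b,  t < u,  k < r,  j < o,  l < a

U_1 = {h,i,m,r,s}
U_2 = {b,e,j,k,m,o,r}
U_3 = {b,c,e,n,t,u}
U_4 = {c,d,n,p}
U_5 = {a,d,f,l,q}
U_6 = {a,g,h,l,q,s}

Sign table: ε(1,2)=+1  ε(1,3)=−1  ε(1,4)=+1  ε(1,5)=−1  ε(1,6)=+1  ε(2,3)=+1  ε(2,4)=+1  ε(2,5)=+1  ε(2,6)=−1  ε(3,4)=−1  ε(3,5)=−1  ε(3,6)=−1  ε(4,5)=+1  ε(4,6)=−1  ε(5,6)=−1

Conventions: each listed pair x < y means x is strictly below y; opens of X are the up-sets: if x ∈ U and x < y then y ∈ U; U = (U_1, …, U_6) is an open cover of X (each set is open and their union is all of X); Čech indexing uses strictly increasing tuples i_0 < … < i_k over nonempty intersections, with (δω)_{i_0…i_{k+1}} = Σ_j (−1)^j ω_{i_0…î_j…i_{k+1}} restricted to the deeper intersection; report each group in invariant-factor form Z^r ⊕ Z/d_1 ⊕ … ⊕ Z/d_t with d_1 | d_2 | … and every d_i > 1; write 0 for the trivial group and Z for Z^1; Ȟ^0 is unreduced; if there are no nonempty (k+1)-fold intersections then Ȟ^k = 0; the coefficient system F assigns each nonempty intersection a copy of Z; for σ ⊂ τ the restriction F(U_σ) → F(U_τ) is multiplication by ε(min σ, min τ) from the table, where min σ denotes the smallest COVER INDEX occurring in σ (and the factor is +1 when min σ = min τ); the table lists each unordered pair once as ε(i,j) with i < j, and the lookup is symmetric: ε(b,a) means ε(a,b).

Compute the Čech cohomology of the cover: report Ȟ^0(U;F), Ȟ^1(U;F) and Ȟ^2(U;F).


Ȟ^0 = Z; Ȟ^1 = Z; Ȟ^2 = 0

intersection data:
  U12={m,r} U16={h,s} U23={b,e} U34={c,n} U45={d} U56={a,l,q}
C dims 6,6; δ0: rk 5, SNF 1^5
Ȟ^0 = (6 − 5) − 0 = 1, so Ȟ^0 ≅ Z
Ȟ^1 = (6 − 0) − 5 = 1, so Ȟ^1 ≅ Z
Ȟ^2 = (0 − 0) − 0 = 0, so Ȟ^2 ≅ 0


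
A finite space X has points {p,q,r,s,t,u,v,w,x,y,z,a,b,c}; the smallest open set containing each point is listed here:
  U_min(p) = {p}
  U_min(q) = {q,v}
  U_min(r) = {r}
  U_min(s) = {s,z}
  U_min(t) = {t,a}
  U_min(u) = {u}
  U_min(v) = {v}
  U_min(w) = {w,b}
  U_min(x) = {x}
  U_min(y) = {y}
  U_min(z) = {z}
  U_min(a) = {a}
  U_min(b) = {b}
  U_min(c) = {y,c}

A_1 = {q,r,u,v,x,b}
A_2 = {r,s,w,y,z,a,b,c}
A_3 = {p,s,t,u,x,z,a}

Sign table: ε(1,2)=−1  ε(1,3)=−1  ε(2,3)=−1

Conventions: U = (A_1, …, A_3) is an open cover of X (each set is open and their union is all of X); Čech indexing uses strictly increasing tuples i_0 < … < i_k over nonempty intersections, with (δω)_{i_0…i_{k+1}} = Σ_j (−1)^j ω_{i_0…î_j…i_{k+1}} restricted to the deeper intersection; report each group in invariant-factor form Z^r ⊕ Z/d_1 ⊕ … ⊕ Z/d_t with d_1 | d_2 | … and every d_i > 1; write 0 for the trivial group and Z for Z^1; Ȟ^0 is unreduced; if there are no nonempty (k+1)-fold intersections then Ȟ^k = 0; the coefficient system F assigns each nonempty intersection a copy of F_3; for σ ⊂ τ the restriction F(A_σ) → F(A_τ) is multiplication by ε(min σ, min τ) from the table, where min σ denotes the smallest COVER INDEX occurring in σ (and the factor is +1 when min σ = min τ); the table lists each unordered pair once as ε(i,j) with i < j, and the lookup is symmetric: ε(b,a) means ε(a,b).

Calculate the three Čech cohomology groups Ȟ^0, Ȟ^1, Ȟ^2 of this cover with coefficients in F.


nonempty intersections:
  A12={r,b} A13={u,x} A23={s,z,a}
C dims 3,3; δ0: rk_F3 3
Ȟ^0: (3−3)−0=0 ⇒ 0
Ȟ^1: (3−0)−3=0 ⇒ 0
Ȟ^2: (0−0)−0=0 ⇒ 0

Ȟ^0(U;F) ≅ 0; Ȟ^1(U;F) ≅ 0; Ȟ^2(U;F) ≅ 0


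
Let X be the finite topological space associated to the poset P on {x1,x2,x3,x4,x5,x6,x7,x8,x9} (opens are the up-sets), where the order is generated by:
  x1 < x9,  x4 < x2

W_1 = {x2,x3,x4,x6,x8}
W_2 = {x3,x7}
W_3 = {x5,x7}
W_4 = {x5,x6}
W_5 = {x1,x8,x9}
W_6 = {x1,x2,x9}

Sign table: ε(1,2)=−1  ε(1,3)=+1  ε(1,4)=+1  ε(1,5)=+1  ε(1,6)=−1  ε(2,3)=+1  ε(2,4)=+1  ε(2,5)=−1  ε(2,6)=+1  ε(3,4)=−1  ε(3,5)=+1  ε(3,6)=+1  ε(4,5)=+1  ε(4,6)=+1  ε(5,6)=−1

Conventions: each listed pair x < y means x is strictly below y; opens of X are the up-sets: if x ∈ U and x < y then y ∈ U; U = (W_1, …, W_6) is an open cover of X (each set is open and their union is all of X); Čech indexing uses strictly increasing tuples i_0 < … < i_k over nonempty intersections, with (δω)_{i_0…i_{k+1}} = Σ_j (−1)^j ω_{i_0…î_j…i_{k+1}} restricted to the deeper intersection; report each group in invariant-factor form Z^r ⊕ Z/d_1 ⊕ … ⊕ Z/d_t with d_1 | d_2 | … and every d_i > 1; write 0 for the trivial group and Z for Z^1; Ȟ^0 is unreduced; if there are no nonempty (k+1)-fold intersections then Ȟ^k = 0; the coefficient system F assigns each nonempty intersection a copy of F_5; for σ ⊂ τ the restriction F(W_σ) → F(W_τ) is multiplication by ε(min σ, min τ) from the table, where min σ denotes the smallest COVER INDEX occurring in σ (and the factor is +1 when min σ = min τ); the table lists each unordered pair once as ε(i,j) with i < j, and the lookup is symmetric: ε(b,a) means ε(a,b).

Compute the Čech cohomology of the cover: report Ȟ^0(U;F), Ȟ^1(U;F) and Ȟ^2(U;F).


Ȟ^0(U;F) ≅ Z/5, Ȟ^1(U;F) ≅ Z/5 ⊕ Z/5, Ȟ^2(U;F) ≅ 0

cover nerve:
  W12={x3} W14={x6} W15={x8} W16={x2} W23={x7} W34={x5} W56={x1,x9}
C dims 6,7; δ0: rk_F5 5
Ȟ^0: (6−5)−0=1 ⇒ Z/5
Ȟ^1: (7−0)−5=2 ⇒ Z/5 ⊕ Z/5
Ȟ^2: (0−0)−0=0 ⇒ 0


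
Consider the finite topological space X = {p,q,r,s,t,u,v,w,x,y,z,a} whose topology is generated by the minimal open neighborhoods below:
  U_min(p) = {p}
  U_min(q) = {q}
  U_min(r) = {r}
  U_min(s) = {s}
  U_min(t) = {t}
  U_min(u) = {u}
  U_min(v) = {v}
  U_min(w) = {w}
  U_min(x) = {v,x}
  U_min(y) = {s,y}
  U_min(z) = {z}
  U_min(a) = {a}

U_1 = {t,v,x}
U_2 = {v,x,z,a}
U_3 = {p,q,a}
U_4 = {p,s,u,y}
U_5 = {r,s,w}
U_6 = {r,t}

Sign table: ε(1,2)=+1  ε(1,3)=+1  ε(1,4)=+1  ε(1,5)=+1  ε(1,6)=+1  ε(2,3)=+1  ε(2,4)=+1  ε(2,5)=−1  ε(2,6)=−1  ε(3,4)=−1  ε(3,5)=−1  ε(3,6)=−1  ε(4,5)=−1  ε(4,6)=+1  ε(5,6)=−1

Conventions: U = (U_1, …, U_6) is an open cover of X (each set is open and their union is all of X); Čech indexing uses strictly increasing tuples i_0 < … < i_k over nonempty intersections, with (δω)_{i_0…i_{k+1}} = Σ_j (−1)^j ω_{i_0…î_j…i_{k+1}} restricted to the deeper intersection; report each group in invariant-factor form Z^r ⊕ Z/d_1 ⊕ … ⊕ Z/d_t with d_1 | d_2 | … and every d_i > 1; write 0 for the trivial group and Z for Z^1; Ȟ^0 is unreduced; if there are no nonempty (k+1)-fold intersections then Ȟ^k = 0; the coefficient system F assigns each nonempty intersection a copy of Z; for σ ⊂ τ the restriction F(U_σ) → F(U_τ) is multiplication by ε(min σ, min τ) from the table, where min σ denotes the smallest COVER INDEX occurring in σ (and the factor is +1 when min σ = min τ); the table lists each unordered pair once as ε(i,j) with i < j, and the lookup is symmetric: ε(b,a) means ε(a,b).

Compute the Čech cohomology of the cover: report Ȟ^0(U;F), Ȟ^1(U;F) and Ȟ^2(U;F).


nonempty overlaps:
  U12={v,x} U16={t} U23={a} U34={p} U45={s} U56={r}
C dims 6,6; δ0: rk 6, SNF 1^5·2
degree 0: 6−6−0 = 0 → Ȟ^0 ≅ 0
degree 1: 6−0−6 = 0 plus torsion [2] → Ȟ^1 ≅ Z/2
degree 2: 0−0−0 = 0 → Ȟ^2 ≅ 0

Ȟ^0(U;F) ≅ 0, Ȟ^1(U;F) ≅ Z/2, Ȟ^2(U;F) ≅ 0


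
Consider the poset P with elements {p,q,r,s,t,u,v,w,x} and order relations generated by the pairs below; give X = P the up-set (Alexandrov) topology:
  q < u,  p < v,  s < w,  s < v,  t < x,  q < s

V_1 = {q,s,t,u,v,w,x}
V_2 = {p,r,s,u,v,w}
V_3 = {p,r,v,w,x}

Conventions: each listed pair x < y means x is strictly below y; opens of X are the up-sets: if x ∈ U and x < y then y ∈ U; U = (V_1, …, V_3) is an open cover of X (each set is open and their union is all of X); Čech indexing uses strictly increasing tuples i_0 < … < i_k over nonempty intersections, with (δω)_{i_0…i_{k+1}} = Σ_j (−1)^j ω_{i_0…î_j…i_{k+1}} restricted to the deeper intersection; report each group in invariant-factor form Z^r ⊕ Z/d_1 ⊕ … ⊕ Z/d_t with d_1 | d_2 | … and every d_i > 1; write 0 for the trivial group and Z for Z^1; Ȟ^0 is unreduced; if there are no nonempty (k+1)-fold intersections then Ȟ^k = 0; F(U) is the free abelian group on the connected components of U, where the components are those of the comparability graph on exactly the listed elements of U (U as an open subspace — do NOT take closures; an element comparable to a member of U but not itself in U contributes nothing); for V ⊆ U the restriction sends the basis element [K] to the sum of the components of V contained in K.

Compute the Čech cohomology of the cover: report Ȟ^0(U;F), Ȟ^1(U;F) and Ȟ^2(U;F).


Ȟ^0(U;F) ≅ Z^3, Ȟ^1(U;F) ≅ 0 and Ȟ^2(U;F) ≅ 0

nerve simplices:
  V12={s,u,v,w} V13={v,w,x} V23={p,r,v,w}
  V123={v,w}
components per intersection:
  V1: {q,s,u,v,w} {t,x}
  V2: {p,s,v,w} {r} {u}
  V3: {p,v} {r} {w} {x}
  V12: {s,v,w} {u}
  V13: {v} {w} {x}
  V23: {p,v} {r} {w}
  V123: {v} {w}
C dims 9,8,2; δ0: rk 6, SNF 1^6; δ1: rk 2, SNF 1^2
degree 0: 9−6−0 = 3 → Ȟ^0 ≅ Z^3
degree 1: 8−2−6 = 0 → Ȟ^1 ≅ 0
degree 2: 2−0−2 = 0 → Ȟ^2 ≅ 0


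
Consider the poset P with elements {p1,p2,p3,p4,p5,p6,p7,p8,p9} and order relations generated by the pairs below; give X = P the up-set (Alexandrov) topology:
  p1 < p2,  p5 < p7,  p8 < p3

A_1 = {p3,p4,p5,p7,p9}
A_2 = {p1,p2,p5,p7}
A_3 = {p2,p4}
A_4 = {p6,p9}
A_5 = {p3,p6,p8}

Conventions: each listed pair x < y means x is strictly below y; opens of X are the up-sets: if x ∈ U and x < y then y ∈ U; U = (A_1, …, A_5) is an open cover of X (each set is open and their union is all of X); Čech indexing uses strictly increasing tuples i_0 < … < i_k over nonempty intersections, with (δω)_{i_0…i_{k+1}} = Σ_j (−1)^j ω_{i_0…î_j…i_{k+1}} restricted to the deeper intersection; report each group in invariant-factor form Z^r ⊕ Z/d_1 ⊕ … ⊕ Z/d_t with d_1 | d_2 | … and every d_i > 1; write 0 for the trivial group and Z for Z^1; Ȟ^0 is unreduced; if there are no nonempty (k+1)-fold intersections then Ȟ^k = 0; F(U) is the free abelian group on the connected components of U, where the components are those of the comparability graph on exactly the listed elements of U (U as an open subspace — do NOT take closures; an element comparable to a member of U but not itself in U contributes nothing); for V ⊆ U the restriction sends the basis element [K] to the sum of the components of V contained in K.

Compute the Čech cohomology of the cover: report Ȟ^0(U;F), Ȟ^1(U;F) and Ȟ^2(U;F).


nerve simplices:
  A12={p5,p7} A13={p4} A14={p9} A15={p3} A23={p2} A45={p6}
components per intersection:
  A1: {p3} {p4} {p5,p7} {p9}
  A2: {p1,p2} {p5,p7}
  A3: {p2} {p4}
  A4: {p6} {p9}
  A5: {p3,p8} {p6}
  A12: {p5,p7}
  A13: {p4}
  A14: {p9}
  A15: {p3}
  A23: {p2}
  A45: {p6}
C dims 12,6; δ0: rk 6, SNF 1^6
degree 0: 12−6−0 = 6 → Ȟ^0 ≅ Z^6
degree 1: 6−0−6 = 0 → Ȟ^1 ≅ 0
degree 2: 0−0−0 = 0 → Ȟ^2 ≅ 0

Ȟ^0 ≅ Z^6, Ȟ^1 ≅ 0 and Ȟ^2 ≅ 0


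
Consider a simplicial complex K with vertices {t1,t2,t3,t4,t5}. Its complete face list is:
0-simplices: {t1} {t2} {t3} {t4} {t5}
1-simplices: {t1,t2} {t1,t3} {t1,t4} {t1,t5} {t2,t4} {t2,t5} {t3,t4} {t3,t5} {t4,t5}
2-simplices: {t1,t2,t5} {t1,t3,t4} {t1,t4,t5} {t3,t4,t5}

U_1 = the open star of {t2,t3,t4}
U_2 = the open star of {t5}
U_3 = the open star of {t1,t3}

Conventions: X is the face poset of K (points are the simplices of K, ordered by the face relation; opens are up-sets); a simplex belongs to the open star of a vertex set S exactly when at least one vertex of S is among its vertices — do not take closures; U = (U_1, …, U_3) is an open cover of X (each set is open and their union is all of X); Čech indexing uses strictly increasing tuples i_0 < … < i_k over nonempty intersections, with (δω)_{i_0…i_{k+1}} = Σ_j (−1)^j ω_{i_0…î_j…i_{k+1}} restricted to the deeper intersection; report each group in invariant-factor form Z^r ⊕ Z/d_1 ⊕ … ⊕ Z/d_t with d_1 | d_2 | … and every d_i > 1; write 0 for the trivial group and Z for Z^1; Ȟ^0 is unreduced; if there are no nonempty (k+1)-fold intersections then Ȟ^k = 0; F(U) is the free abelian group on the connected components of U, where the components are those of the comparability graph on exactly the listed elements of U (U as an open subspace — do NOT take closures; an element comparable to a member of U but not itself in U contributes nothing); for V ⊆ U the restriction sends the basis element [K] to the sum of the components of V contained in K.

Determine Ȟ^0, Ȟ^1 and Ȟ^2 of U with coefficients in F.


nerve simplices:
  U1={{t2},{t3},{t4},{t1,t2},{t1,t3},{t1,t4},{t2,t4},{t2,t5},{t3,t4},{t3,t5},{t4,t5},{t1,t2,t5},{t1,t3,t4},{t1,t4,t5},{t3,t4,t5}} U2={{t5},{t1,t5},{t2,t5},{t3,t5},{t4,t5},{t1,t2,t5},{t1,t4,t5},{t3,t4,t5}} U3={{t1},{t3},{t1,t2},{t1,t3},{t1,t4},{t1,t5},{t3,t4},{t3,t5},{t1,t2,t5},{t1,t3,t4},{t1,t4,t5},{t3,t4,t5}}
  U12={{t2,t5},{t3,t5},{t4,t5},{t1,t2,t5},{t1,t4,t5},{t3,t4,t5}} U13={{t3},{t1,t2},{t1,t3},{t1,t4},{t3,t4},{t3,t5},{t1,t2,t5},{t1,t3,t4},{t1,t4,t5},{t3,t4,t5}} U23={{t1,t5},{t3,t5},{t1,t2,t5},{t1,t4,t5},{t3,t4,t5}}
  U123={{t3,t5},{t1,t2,t5},{t1,t4,t5},{t3,t4,t5}}
components per intersection:
  U1: {{t2},{t3},{t4},{t1,t2},{t1,t3},{t1,t4},{t2,t4},{t2,t5},{t3,t4},{t3,t5},{t4,t5},{t1,t2,t5},{t1,t3,t4},{t1,t4,t5},{t3,t4,t5}}
  U2: {{t5},{t1,t5},{t2,t5},{t3,t5},{t4,t5},{t1,t2,t5},{t1,t4,t5},{t3,t4,t5}}
  U3: {{t1},{t3},{t1,t2},{t1,t3},{t1,t4},{t1,t5},{t3,t4},{t3,t5},{t1,t2,t5},{t1,t3,t4},{t1,t4,t5},{t3,t4,t5}}
  U12: {{t2,t5},{t1,t2,t5}} {{t3,t5},{t4,t5},{t1,t4,t5},{t3,t4,t5}}
  U13: {{t3},{t1,t3},{t1,t4},{t3,t4},{t3,t5},{t1,t3,t4},{t1,t4,t5},{t3,t4,t5}} {{t1,t2},{t1,t2,t5}}
  U23: {{t1,t5},{t1,t2,t5},{t1,t4,t5}} {{t3,t5},{t3,t4,t5}}
  U123: {{t3,t5},{t3,t4,t5}} {{t1,t2,t5}} {{t1,t4,t5}}
C dims 3,6,3; δ0: rk 2, SNF 1^2; δ1: rk 3, SNF 1^3
degree 0: 3−2−0 = 1 → Ȟ^0 ≅ Z
degree 1: 6−3−2 = 1 → Ȟ^1 ≅ Z
degree 2: 3−0−3 = 0 → Ȟ^2 ≅ 0

Ȟ^0(U;F) ≅ Z,  Ȟ^1(U;F) ≅ Z,  Ȟ^2(U;F) ≅ 0


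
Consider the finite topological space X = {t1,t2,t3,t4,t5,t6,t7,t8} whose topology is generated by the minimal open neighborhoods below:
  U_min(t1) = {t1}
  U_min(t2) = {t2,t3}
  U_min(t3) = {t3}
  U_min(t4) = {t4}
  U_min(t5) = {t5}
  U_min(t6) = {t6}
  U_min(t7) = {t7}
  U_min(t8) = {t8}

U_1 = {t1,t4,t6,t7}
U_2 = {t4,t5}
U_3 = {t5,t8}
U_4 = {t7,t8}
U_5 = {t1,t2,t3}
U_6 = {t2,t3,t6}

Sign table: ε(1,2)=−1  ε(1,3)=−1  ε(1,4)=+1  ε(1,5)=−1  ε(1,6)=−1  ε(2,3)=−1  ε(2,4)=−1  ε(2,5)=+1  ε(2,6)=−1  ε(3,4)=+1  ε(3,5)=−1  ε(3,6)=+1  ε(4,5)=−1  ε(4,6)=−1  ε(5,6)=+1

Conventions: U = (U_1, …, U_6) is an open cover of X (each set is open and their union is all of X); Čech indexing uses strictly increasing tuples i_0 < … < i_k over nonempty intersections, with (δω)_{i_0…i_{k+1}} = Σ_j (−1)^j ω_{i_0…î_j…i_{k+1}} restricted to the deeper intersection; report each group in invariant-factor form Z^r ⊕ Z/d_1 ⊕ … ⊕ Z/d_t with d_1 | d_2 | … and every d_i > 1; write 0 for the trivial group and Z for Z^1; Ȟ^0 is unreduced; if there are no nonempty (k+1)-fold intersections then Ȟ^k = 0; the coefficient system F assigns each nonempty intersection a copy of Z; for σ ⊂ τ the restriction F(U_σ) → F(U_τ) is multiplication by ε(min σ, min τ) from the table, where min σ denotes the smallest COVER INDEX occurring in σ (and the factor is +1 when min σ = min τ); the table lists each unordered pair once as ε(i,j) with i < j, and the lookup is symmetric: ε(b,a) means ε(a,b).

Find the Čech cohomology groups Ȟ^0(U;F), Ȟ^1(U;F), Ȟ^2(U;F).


nonempty overlaps:
  U12={t4} U14={t7} U15={t1} U16={t6} U23={t5} U34={t8} U56={t2,t3}
C dims 6,7; δ0: rk 5, SNF 1^5
degree 0: 6−5−0 = 1 → Ȟ^0 ≅ Z
degree 1: 7−0−5 = 2 → Ȟ^1 ≅ Z^2
degree 2: 0−0−0 = 0 → Ȟ^2 ≅ 0

Ȟ^0 = Z,  Ȟ^1 = Z^2,  Ȟ^2 = 0


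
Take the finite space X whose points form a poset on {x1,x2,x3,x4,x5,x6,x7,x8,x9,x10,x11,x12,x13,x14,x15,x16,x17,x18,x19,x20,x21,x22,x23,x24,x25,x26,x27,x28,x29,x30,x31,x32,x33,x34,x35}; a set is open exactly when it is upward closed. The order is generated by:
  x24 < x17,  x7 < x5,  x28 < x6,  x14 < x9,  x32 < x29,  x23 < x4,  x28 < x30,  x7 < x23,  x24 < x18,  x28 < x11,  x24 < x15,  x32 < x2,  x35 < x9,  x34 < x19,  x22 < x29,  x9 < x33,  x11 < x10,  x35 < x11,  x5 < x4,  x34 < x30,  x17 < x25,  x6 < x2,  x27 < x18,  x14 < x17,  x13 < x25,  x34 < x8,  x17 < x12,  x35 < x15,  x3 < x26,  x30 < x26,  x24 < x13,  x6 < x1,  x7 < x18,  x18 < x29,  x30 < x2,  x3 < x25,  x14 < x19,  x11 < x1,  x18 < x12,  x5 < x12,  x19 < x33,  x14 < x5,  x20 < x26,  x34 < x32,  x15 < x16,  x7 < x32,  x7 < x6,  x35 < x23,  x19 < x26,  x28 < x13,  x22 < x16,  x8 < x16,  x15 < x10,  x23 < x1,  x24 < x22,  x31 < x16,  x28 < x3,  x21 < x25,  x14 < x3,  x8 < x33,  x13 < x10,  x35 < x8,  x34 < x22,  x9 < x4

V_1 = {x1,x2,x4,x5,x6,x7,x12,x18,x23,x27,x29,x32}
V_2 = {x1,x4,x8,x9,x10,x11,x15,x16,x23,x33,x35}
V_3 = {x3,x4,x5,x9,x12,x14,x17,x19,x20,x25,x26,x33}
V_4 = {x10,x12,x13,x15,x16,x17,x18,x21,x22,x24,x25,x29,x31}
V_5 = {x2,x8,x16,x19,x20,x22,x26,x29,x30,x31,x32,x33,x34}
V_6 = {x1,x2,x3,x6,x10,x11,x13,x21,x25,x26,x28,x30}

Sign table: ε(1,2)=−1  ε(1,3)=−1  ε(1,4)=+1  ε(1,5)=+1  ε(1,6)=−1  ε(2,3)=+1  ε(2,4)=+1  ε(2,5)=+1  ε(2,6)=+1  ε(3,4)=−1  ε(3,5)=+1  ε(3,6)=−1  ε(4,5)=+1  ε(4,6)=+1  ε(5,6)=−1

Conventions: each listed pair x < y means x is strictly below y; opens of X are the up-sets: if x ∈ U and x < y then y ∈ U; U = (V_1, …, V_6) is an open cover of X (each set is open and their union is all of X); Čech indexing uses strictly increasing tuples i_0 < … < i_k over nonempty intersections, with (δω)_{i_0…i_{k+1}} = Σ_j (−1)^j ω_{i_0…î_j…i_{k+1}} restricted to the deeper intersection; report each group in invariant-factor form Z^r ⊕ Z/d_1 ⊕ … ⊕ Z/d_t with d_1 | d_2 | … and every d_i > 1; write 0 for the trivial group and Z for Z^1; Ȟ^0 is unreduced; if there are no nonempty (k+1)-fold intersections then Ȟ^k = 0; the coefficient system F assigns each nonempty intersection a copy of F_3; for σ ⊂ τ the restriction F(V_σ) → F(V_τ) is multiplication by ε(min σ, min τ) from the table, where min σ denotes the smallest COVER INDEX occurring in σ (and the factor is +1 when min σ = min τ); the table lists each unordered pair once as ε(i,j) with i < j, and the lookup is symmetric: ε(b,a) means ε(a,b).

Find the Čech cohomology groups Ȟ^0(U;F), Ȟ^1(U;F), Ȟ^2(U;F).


Ȟ^0 = 0, Ȟ^1 = 0 and Ȟ^2 = Z/3

nerve simplices:
  V12={x1,x4,x23} V13={x4,x5,x12} V14={x12,x18,x29} V15={x2,x29,x32} V16={x1,x2,x6} V23={x4,x9,x33} V24={x10,x15,x16} V25={x8,x16,x33} V26={x1,x10,x11} V34={x12,x17,x25} V35={x19,x20,x26,x33} V36={x3,x25,x26} V45={x16,x22,x29,x31} V46={x10,x13,x21,x25} V56={x2,x26,x30}
  V123={x4} V126={x1} V134={x12} V145={x29} V156={x2} V235={x33} V245={x16} V246={x10} V346={x25} V356={x26}
C dims 6,15,10; δ0: rk_F3 6; δ1: rk_F3 9
degree 0: 6−6−0 = 0 → Ȟ^0 ≅ 0
degree 1: 15−9−6 = 0 → Ȟ^1 ≅ 0
degree 2: 10−0−9 = 1 → Ȟ^2 ≅ Z/3


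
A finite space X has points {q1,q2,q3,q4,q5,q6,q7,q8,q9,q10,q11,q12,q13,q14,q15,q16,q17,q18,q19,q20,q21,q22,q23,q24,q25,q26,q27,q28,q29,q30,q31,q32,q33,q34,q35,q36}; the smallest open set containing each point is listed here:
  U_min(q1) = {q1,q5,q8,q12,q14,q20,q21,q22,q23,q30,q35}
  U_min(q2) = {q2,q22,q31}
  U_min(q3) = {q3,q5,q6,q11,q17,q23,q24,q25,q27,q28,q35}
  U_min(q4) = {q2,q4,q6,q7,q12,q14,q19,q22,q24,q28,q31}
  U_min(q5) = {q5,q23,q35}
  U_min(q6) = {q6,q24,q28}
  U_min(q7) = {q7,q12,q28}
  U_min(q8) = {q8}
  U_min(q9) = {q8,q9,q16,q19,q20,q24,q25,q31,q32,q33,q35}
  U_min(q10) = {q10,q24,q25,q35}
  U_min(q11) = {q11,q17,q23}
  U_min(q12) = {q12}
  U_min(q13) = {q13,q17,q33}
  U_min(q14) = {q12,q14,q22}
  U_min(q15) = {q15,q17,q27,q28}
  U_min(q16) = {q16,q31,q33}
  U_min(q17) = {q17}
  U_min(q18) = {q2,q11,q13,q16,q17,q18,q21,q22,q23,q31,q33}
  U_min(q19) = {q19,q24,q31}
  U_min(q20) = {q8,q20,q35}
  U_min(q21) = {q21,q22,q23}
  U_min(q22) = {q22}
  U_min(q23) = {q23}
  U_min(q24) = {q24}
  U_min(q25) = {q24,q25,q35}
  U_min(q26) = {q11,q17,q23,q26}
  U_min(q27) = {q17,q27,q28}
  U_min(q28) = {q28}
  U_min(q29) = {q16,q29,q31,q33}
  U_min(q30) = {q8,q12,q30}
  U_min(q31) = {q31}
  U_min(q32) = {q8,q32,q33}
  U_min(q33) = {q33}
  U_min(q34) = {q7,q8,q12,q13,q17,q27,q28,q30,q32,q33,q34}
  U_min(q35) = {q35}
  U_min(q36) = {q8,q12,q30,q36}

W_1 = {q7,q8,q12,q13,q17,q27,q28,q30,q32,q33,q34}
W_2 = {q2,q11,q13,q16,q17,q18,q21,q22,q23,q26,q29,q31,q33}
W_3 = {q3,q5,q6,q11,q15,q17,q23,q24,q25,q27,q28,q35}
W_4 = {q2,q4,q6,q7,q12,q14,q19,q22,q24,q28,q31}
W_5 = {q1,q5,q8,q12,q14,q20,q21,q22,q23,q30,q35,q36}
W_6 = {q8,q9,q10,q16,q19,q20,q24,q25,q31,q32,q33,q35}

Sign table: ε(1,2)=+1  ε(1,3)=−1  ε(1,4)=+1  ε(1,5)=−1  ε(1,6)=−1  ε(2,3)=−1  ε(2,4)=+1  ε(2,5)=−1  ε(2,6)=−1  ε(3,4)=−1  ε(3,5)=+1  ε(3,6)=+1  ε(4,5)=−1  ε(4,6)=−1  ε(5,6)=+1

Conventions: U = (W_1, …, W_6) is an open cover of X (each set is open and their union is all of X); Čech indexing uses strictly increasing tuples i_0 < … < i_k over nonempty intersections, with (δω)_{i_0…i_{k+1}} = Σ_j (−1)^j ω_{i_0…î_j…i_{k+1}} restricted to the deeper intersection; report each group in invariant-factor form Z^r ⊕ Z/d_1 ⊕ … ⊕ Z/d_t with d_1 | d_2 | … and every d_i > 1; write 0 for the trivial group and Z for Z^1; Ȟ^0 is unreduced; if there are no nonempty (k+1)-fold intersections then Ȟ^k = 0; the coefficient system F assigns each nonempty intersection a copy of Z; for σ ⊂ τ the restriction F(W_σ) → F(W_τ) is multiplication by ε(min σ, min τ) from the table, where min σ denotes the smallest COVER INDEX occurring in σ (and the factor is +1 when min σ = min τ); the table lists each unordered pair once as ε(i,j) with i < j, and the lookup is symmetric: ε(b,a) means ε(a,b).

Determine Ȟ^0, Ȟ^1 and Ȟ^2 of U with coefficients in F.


Ȟ^0 ≅ Z; Ȟ^1 ≅ 0; Ȟ^2 ≅ Z/2

nonempty intersections:
  W12={q13,q17,q33} W13={q17,q27,q28} W14={q7,q12,q28} W15={q8,q12,q30} W16={q8,q32,q33} W23={q11,q17,q23} W24={q2,q22,q31} W25={q21,q22,q23} W26={q16,q31,q33} W34={q6,q24,q28} W35={q5,q23,q35} W36={q24,q25,q35} W45={q12,q14,q22} W46={q19,q24,q31} W56={q8,q20,q35}
  W123={q17} W126={q33} W134={q28} W145={q12} W156={q8} W235={q23} W245={q22} W246={q31} W346={q24} W356={q35}
C dims 6,15,10; δ0: rk 5, SNF 1^5; δ1: rk 10, SNF 1^9·2
Ȟ^0: (6−5)−0=1 ⇒ Z
Ȟ^1: (15−10)−5=0 ⇒ 0
Ȟ^2: (10−0)−10=0 plus torsion [2] ⇒ Z/2


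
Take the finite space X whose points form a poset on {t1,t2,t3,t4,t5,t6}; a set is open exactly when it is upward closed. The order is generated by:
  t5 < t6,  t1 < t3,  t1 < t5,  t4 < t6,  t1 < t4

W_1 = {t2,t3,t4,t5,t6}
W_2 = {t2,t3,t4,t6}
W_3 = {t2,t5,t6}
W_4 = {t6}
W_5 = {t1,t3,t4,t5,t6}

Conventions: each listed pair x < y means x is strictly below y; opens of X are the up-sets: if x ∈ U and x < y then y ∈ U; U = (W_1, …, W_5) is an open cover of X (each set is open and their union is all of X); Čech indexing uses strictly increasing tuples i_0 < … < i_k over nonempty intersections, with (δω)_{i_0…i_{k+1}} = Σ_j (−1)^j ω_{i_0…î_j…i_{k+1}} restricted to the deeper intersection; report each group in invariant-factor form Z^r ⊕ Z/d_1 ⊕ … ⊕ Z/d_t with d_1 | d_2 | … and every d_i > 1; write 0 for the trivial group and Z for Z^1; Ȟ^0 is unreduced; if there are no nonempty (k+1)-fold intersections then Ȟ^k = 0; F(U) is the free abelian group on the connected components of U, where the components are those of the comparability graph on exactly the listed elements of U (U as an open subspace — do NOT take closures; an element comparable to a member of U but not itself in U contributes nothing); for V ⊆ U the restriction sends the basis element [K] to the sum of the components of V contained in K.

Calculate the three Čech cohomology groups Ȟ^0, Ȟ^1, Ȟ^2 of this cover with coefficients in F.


cover nerve:
  W12={t2,t3,t4,t6} W13={t2,t5,t6} W14={t6} W15={t3,t4,t5,t6} W23={t2,t6} W24={t6} W25={t3,t4,t6} W34={t6} W35={t5,t6} W45={t6}
  W123={t2,t6} W124={t6} W125={t3,t4,t6} W134={t6} W135={t5,t6} W145={t6} W234={t6} W235={t6} W245={t6} W345={t6}
  W1234={t6} W1235={t6} W1245={t6} W1345={t6} W2345={t6}
  W12345={t6}
components per intersection:
  W1: {t2} {t3} {t4,t5,t6}
  W2: {t2} {t3} {t4,t6}
  W3: {t2} {t5,t6}
  W4: {t6}
  W5: {t1,t3,t4,t5,t6}
  W12: {t2} {t3} {t4,t6}
  W13: {t2} {t5,t6}
  W14: {t6}
  W15: {t3} {t4,t5,t6}
  W23: {t2} {t6}
  W24: {t6}
  W25: {t3} {t4,t6}
  W34: {t6}
  W35: {t5,t6}
  W45: {t6}
  W123: {t2} {t6}
  W124: {t6}
  W125: {t3} {t4,t6}
  W134: {t6}
  W135: {t5,t6}
  W145: {t6}
  W234: {t6}
  W235: {t6}
  W245: {t6}
  W345: {t6}
  W1234: {t6}
  W1235: {t6}
  W1245: {t6}
  W1345: {t6}
  W2345: {t6}
  W12345: {t6}
C dims 10,16,12,5; δ0: rk 8, SNF 1^8; δ1: rk 8, SNF 1^8; δ2: rk 4, SNF 1^4
Ȟ^0: (10−8)−0=2 ⇒ Z^2
Ȟ^1: (16−8)−8=0 ⇒ 0
Ȟ^2: (12−4)−8=0 ⇒ 0

Ȟ^0(U;F) ≅ Z^2, Ȟ^1(U;F) ≅ 0, Ȟ^2(U;F) ≅ 0


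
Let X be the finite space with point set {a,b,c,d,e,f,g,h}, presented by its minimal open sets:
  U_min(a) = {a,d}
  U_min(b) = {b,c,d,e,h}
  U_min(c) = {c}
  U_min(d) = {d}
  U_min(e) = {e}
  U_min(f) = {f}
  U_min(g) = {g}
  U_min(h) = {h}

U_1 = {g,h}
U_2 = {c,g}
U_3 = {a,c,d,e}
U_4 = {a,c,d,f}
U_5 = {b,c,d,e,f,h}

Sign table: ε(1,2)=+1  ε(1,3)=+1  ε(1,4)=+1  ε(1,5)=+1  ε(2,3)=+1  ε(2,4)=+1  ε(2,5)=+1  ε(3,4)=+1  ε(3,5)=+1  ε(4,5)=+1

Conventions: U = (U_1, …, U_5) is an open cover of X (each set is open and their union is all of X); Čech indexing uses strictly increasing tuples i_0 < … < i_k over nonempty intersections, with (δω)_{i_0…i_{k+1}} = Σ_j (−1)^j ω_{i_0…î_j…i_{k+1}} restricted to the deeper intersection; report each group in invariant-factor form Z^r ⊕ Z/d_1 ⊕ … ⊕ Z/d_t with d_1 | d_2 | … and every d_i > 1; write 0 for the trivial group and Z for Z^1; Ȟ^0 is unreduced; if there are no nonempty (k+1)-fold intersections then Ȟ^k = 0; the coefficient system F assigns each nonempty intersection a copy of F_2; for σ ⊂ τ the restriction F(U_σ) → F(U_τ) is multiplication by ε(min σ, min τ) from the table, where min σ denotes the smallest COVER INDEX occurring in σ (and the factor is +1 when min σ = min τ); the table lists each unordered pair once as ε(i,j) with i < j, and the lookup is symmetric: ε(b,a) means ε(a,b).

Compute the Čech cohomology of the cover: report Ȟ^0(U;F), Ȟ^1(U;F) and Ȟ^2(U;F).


Ȟ^0(U;F) ≅ Z/2; Ȟ^1(U;F) ≅ Z/2; Ȟ^2(U;F) ≅ 0

nerve simplices:
  U12={g} U15={h} U23={c} U24={c} U25={c} U34={a,c,d} U35={c,d,e} U45={c,d,f}
  U234={c} U235={c} U245={c} U345={c,d}
  U2345={c}
C dims 5,8,4,1; δ0: rk_F2 4; δ1: rk_F2 3; δ2: rk_F2 1
degree 0: 5−4−0 = 1 → Ȟ^0 ≅ Z/2
degree 1: 8−3−4 = 1 → Ȟ^1 ≅ Z/2
degree 2: 4−1−3 = 0 → Ȟ^2 ≅ 0


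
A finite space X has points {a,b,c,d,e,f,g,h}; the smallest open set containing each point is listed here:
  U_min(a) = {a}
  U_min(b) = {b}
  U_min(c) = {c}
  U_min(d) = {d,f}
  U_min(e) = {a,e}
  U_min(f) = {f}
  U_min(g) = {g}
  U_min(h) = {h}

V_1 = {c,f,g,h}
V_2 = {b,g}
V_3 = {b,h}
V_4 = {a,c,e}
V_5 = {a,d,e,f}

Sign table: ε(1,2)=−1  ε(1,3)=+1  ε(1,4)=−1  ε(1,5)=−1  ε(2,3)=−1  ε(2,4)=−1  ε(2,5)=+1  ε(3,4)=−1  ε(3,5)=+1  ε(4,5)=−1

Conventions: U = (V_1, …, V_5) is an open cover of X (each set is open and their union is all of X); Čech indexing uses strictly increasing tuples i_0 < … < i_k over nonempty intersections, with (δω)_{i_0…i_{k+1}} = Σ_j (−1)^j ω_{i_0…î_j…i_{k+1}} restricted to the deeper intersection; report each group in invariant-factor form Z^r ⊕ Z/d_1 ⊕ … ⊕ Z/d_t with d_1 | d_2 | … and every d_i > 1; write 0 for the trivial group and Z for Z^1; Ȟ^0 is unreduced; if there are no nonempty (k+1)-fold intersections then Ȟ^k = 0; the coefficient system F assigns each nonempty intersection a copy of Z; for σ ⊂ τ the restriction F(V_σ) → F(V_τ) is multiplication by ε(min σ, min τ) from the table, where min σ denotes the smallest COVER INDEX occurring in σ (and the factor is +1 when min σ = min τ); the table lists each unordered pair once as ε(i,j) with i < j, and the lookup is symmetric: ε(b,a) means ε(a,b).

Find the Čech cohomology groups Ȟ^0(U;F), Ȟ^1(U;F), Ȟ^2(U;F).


Ȟ^0(U;F) ≅ 0,  Ȟ^1(U;F) ≅ Z ⊕ Z/2,  Ȟ^2(U;F) ≅ 0

cover nerve:
  V12={g} V13={h} V14={c} V15={f} V23={b} V45={a,e}
C dims 5,6; δ0: rk 5, SNF 1^4·2
Ȟ^0: (5−5)−0=0 ⇒ 0
Ȟ^1: (6−0)−5=1 plus torsion [2] ⇒ Z ⊕ Z/2
Ȟ^2: (0−0)−0=0 ⇒ 0


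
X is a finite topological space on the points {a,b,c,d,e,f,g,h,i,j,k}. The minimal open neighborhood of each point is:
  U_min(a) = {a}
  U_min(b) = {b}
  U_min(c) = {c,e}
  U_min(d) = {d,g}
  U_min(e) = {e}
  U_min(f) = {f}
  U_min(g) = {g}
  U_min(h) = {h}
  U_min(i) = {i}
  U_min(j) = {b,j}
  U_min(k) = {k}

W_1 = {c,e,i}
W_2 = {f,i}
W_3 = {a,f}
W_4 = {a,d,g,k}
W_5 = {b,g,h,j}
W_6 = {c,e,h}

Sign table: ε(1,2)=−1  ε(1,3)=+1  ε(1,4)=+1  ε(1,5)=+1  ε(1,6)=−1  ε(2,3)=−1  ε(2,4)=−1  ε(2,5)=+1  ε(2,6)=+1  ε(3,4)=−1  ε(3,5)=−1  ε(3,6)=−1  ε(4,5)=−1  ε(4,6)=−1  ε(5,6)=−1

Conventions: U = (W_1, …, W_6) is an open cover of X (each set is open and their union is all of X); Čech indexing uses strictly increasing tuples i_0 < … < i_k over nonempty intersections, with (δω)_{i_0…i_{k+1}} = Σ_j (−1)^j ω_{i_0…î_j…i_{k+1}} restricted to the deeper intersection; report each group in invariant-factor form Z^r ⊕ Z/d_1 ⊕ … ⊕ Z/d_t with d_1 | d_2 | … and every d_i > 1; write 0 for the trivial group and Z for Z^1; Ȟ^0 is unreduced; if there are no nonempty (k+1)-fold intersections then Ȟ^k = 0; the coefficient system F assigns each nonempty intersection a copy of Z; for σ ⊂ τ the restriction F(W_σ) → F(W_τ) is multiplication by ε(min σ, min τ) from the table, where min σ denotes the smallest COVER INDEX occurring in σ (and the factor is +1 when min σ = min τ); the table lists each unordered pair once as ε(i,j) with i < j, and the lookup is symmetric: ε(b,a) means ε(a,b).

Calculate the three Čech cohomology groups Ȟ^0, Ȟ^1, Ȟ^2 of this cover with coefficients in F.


Ȟ^0 = Z,  Ȟ^1 = Z,  Ȟ^2 = 0

nerve of the cover:
  W12={i} W16={c,e} W23={f} W34={a} W45={g} W56={h}
C dims 6,6; δ0: rk 5, SNF 1^5
Ȟ^0 = (6 − 5) − 0 = 1, so Ȟ^0 ≅ Z
Ȟ^1 = (6 − 0) − 5 = 1, so Ȟ^1 ≅ Z
Ȟ^2 = (0 − 0) − 0 = 0, so Ȟ^2 ≅ 0


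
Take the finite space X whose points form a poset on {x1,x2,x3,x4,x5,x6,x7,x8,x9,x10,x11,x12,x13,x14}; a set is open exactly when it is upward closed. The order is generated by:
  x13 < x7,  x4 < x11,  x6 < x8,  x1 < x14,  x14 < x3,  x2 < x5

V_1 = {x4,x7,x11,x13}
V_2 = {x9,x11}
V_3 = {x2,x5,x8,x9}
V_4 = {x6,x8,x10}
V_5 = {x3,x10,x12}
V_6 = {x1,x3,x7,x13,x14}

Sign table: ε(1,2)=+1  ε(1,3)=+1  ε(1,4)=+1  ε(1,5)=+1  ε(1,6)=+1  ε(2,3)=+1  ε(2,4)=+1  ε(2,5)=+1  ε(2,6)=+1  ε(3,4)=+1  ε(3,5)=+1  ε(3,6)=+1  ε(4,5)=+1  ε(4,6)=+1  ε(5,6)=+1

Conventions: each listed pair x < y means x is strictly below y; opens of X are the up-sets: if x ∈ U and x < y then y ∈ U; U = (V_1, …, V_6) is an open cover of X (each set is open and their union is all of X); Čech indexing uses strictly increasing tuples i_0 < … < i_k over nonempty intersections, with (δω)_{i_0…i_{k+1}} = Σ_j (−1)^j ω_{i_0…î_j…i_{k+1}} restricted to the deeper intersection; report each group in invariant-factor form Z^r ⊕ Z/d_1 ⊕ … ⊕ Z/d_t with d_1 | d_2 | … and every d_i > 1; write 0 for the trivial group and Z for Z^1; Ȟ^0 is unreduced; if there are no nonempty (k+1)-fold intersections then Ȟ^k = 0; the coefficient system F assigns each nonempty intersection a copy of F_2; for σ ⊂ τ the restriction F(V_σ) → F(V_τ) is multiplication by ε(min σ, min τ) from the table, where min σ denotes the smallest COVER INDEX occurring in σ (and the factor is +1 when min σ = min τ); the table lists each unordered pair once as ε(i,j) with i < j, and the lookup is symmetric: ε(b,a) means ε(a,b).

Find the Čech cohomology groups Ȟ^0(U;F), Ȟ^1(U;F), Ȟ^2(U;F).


nerve of the cover:
  V12={x11} V16={x7,x13} V23={x9} V34={x8} V45={x10} V56={x3}
C dims 6,6; δ0: rk_F2 5
Ȟ^0 = (6 − 5) − 0 = 1, so Ȟ^0 ≅ Z/2
Ȟ^1 = (6 − 0) − 5 = 1, so Ȟ^1 ≅ Z/2
Ȟ^2 = (0 − 0) − 0 = 0, so Ȟ^2 ≅ 0

Ȟ^0 = Z/2; Ȟ^1 = Z/2; Ȟ^2 = 0


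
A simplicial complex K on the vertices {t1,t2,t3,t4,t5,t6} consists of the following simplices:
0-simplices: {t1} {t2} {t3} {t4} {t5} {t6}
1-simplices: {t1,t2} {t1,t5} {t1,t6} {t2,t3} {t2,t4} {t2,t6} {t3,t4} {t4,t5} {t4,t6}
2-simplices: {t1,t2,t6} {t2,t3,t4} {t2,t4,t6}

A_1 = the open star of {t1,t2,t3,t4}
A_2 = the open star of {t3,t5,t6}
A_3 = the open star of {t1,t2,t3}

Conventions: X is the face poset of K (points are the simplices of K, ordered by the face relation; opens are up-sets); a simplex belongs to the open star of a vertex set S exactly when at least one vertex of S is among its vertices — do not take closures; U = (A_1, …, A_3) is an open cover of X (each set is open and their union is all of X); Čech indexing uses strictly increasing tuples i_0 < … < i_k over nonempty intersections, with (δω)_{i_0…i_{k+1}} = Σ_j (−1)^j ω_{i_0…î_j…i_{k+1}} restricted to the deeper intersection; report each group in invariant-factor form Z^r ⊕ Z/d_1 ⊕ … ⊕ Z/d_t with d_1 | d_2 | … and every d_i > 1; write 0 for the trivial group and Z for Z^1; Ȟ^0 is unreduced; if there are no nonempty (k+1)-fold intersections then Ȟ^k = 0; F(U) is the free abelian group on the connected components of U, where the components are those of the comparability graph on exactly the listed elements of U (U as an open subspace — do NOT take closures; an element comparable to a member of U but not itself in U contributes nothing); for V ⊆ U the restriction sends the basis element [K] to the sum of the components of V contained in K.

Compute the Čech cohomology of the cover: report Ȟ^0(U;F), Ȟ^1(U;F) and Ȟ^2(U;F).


Ȟ^0 = Z; Ȟ^1 = Z; Ȟ^2 = 0

nonempty intersections:
  A1={{t1},{t2},{t3},{t4},{t1,t2},{t1,t5},{t1,t6},{t2,t3},{t2,t4},{t2,t6},{t3,t4},{t4,t5},{t4,t6},{t1,t2,t6},{t2,t3,t4},{t2,t4,t6}} A2={{t3},{t5},{t6},{t1,t5},{t1,t6},{t2,t3},{t2,t6},{t3,t4},{t4,t5},{t4,t6},{t1,t2,t6},{t2,t3,t4},{t2,t4,t6}} A3={{t1},{t2},{t3},{t1,t2},{t1,t5},{t1,t6},{t2,t3},{t2,t4},{t2,t6},{t3,t4},{t1,t2,t6},{t2,t3,t4},{t2,t4,t6}}
  A12={{t3},{t1,t5},{t1,t6},{t2,t3},{t2,t6},{t3,t4},{t4,t5},{t4,t6},{t1,t2,t6},{t2,t3,t4},{t2,t4,t6}} A13={{t1},{t2},{t3},{t1,t2},{t1,t5},{t1,t6},{t2,t3},{t2,t4},{t2,t6},{t3,t4},{t1,t2,t6},{t2,t3,t4},{t2,t4,t6}} A23={{t3},{t1,t5},{t1,t6},{t2,t3},{t2,t6},{t3,t4},{t1,t2,t6},{t2,t3,t4},{t2,t4,t6}}
  A123={{t3},{t1,t5},{t1,t6},{t2,t3},{t2,t6},{t3,t4},{t1,t2,t6},{t2,t3,t4},{t2,t4,t6}}
components per intersection:
  A1: {{t1},{t2},{t3},{t4},{t1,t2},{t1,t5},{t1,t6},{t2,t3},{t2,t4},{t2,t6},{t3,t4},{t4,t5},{t4,t6},{t1,t2,t6},{t2,t3,t4},{t2,t4,t6}}
  A2: {{t3},{t2,t3},{t3,t4},{t2,t3,t4}} {{t5},{t1,t5},{t4,t5}} {{t6},{t1,t6},{t2,t6},{t4,t6},{t1,t2,t6},{t2,t4,t6}}
  A3: {{t1},{t2},{t3},{t1,t2},{t1,t5},{t1,t6},{t2,t3},{t2,t4},{t2,t6},{t3,t4},{t1,t2,t6},{t2,t3,t4},{t2,t4,t6}}
  A12: {{t3},{t2,t3},{t3,t4},{t2,t3,t4}} {{t1,t5}} {{t1,t6},{t2,t6},{t4,t6},{t1,t2,t6},{t2,t4,t6}} {{t4,t5}}
  A13: {{t1},{t2},{t3},{t1,t2},{t1,t5},{t1,t6},{t2,t3},{t2,t4},{t2,t6},{t3,t4},{t1,t2,t6},{t2,t3,t4},{t2,t4,t6}}
  A23: {{t3},{t2,t3},{t3,t4},{t2,t3,t4}} {{t1,t5}} {{t1,t6},{t2,t6},{t1,t2,t6},{t2,t4,t6}}
  A123: {{t3},{t2,t3},{t3,t4},{t2,t3,t4}} {{t1,t5}} {{t1,t6},{t2,t6},{t1,t2,t6},{t2,t4,t6}}
C dims 5,8,3; δ0: rk 4, SNF 1^4; δ1: rk 3, SNF 1^3
Ȟ^0: (5−4)−0=1 ⇒ Z
Ȟ^1: (8−3)−4=1 ⇒ Z
Ȟ^2: (3−0)−3=0 ⇒ 0


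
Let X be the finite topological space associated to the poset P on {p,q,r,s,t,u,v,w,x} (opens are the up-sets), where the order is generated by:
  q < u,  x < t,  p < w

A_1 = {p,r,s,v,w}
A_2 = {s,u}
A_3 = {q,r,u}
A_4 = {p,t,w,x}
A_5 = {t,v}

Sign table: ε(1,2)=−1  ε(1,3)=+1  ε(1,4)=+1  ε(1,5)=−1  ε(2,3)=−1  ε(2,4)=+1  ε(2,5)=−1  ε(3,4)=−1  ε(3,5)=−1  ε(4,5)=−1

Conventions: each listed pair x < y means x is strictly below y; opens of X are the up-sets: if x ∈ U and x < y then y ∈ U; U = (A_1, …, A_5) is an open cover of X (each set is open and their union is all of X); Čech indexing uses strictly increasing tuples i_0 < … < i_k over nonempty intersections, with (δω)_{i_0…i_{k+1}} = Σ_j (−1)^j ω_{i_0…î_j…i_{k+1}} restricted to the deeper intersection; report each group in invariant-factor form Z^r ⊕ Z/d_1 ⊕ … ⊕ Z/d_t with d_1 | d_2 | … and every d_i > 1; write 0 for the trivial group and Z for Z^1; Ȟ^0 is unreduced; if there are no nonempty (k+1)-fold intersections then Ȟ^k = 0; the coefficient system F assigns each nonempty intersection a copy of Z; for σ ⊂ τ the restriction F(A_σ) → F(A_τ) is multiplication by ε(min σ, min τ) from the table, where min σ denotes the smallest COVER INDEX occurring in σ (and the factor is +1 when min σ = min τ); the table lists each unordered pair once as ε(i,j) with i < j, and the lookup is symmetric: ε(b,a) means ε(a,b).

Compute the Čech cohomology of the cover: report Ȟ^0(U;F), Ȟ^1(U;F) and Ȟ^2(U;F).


nonempty intersections:
  A12={s} A13={r} A14={p,w} A15={v} A23={u} A45={t}
C dims 5,6; δ0: rk 4, SNF 1^4
Ȟ^0: (5−4)−0=1 ⇒ Z
Ȟ^1: (6−0)−4=2 ⇒ Z^2
Ȟ^2: (0−0)−0=0 ⇒ 0

Ȟ^0 ≅ Z,  Ȟ^1 ≅ Z^2,  Ȟ^2 ≅ 0


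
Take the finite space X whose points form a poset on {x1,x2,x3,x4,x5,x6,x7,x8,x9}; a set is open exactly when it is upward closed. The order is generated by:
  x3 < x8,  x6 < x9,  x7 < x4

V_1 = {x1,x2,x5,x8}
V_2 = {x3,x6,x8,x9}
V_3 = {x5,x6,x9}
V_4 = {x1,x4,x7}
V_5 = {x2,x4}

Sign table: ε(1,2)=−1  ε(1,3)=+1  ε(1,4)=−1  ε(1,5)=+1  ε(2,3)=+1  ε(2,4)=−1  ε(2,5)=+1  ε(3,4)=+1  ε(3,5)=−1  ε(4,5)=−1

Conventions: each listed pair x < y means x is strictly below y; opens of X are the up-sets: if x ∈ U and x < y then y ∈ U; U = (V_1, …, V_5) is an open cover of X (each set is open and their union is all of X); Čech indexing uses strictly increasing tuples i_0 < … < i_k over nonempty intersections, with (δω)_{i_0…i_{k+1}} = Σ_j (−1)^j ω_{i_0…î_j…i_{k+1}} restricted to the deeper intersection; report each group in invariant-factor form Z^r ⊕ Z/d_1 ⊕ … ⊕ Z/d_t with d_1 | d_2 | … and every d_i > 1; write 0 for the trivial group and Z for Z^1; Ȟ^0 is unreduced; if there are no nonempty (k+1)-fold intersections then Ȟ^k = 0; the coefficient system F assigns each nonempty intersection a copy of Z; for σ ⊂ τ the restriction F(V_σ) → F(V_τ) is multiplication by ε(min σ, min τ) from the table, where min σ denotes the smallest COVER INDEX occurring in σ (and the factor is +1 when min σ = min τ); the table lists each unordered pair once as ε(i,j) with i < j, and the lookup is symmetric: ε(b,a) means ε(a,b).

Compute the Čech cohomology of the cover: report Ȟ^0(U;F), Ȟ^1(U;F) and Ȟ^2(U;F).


Ȟ^0(U;F) ≅ 0,  Ȟ^1(U;F) ≅ Z ⊕ Z/2,  Ȟ^2(U;F) ≅ 0

cover nerve:
  V12={x8} V13={x5} V14={x1} V15={x2} V23={x6,x9} V45={x4}
C dims 5,6; δ0: rk 5, SNF 1^4·2
Ȟ^0: (5−5)−0=0 ⇒ 0
Ȟ^1: (6−0)−5=1 plus torsion [2] ⇒ Z ⊕ Z/2
Ȟ^2: (0−0)−0=0 ⇒ 0


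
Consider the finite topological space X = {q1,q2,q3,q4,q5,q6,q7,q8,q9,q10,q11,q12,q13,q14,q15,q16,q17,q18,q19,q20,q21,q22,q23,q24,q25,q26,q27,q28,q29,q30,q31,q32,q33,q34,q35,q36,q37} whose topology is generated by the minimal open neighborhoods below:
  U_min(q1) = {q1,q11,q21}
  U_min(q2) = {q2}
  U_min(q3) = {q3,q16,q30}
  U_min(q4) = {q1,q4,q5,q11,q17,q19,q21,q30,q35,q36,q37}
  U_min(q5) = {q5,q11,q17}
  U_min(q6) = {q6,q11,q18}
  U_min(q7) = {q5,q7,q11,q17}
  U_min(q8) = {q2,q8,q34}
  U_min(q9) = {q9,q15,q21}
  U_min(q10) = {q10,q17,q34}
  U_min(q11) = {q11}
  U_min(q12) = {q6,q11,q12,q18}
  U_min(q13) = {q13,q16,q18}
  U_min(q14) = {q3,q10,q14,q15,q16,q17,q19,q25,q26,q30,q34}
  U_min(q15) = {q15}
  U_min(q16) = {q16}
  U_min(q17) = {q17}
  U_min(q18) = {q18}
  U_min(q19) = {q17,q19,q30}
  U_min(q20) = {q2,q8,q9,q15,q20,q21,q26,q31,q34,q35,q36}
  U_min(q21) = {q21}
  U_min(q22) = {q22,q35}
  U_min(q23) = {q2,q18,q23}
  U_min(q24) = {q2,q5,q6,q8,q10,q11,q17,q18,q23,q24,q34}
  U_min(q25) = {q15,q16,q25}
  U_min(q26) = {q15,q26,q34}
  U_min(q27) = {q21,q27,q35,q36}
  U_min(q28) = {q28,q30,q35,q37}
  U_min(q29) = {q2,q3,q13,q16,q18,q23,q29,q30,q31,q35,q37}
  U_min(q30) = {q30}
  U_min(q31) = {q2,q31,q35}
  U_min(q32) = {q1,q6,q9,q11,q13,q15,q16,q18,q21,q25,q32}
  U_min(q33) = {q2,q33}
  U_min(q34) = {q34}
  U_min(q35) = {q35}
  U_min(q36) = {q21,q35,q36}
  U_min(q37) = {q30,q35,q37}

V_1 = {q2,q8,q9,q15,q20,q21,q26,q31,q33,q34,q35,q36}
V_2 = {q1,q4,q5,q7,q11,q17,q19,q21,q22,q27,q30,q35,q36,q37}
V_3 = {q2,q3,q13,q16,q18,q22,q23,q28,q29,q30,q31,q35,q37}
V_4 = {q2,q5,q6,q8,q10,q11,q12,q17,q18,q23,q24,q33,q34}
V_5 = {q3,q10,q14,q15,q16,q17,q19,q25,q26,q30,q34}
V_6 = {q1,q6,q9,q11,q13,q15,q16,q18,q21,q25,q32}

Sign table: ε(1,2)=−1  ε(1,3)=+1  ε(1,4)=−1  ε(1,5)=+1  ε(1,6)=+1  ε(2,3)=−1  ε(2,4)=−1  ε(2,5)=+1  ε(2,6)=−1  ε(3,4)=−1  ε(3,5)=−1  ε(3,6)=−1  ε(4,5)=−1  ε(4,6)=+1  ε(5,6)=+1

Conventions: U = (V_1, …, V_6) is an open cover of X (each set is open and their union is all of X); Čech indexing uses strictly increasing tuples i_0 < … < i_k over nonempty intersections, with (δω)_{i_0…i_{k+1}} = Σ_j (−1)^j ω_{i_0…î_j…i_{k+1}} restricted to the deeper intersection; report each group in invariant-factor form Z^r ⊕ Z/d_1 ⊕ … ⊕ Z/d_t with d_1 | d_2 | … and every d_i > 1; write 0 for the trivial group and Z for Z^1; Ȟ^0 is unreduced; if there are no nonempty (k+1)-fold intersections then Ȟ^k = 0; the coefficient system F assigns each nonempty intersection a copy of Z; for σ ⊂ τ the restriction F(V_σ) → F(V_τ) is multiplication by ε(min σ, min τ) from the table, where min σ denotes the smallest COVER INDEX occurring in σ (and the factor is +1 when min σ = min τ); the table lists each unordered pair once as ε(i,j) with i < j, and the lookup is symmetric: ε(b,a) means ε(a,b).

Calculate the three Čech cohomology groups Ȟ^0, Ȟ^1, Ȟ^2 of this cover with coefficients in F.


Ȟ^0 ≅ 0,  Ȟ^1 ≅ Z/2,  Ȟ^2 ≅ Z

intersection data:
  V12={q21,q35,q36} V13={q2,q31,q35} V14={q2,q8,q33,q34} V15={q15,q26,q34} V16={q9,q15,q21} V23={q22,q30,q35,q37} V24={q5,q11,q17} V25={q17,q19,q30} V26={q1,q11,q21} V34={q2,q18,q23} V35={q3,q16,q30} V36={q13,q16,q18} V45={q10,q17,q34} V46={q6,q11,q18} V56={q15,q16,q25}
  V123={q35} V126={q21} V134={q2} V145={q34} V156={q15} V235={q30} V245={q17} V246={q11} V346={q18} V356={q16}
C dims 6,15,10; δ0: rk 6, SNF 1^5·2; δ1: rk 9, SNF 1^9
Ȟ^0 = (6 − 6) − 0 = 0, so Ȟ^0 ≅ 0
Ȟ^1 = (15 − 9) − 6 = 0 plus torsion [2], so Ȟ^1 ≅ Z/2
Ȟ^2 = (10 − 0) − 9 = 1, so Ȟ^2 ≅ Z
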